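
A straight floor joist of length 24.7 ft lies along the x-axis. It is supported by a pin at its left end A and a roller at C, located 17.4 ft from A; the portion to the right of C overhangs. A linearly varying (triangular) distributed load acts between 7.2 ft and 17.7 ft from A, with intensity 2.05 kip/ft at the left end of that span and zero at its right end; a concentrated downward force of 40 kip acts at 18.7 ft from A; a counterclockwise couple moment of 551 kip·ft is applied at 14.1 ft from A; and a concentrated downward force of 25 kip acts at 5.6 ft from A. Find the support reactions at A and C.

Resultant of the triangular load: ½ × 2.05 × 10.5 = 10.7625 kip, acting at 10.7 ft from A (one-third of the span from the peak).
Taking moments about A: C_y·17.4 − (½·2.05·10.5)·10.7 − 40·18.7 + 551 − 25·5.6 = 0 → C_y = 452.15875/17.4 = 25.9861 ≈ 25.99 kip.
ΣF_y = 0: A_y + 25.9861 − ½·2.05·10.5 − 40 − 25 = 0 → A_y = 49.78 kip.
ΣF_x = 0: no horizontal applied forces, so A_x = 0.

A_x = 0, A_y = 49.78 kip, C_y = 25.99 kip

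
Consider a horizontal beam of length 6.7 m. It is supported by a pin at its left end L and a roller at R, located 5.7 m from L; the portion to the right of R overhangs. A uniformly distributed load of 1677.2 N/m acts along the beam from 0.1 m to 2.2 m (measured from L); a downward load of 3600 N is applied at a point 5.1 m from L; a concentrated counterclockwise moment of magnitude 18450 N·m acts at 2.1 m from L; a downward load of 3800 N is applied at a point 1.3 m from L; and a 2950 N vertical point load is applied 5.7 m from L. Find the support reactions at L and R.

L_x = 0, L_y = 9361 N, R_y = 4511 N

Resultant of the distributed load: 1677.2 × 2.1 = 3522.12 N at 1.15 m from L.
Moments about L: R_y·5.7 − (1677.2·2.1)·1.15 − 3600·5.1 + 18450 − 3800·1.3 − 2950·5.7 = 0 → R_y = 25715.438/5.7 = 4511.48 ≈ 4511 N.
ΣF_y = 0: L_y + 4511.48 − 1677.2·2.1 − 3600 − 3800 − 2950 = 0 → L_y = 9361 N.
ΣF_x = 0: no horizontal applied forces, so L_x = 0.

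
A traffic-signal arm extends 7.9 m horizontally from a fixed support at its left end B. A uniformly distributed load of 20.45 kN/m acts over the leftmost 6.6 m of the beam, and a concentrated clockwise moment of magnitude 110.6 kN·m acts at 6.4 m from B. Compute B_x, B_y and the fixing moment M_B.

Resultant of the distributed load: 20.45 × 6.6 = 134.97 kN at 3.3 m from B.
ΣF_x = 0: B_x = 0.
ΣF_y = 0: B_y − 20.45·6.6 = 0 → B_y = 135.0 kN.
ΣM about B: M_B − (20.45·6.6)·3.3 − 110.6 = 0 → M_B = 556.0 kN·m.

B_x = 0, B_y = 135.0 kN, M_B = 556.0 kN·m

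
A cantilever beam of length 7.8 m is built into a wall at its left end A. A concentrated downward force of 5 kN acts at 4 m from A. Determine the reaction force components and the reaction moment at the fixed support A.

A_x = 0, A_y = 5.000 kN, M_A = 20.00 kN·m

ΣF_x = 0: A_x = 0.
ΣF_y = 0: A_y − 5 = 0 → A_y = 5.000 kN.
ΣM about A: M_A − 5·4 = 0 → M_A = 20.00 kN·m.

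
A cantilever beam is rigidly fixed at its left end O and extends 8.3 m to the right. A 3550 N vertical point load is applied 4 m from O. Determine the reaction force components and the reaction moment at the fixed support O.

ΣF_x = 0: O_x = 0.
ΣF_y = 0: O_y − 3550 = 0 → O_y = 3550 N.
ΣM about O: M_O − 3550·4 = 0 → M_O = 14200 N·m.

O_x = 0, O_y = 3550 N, M_O = 14200 N·m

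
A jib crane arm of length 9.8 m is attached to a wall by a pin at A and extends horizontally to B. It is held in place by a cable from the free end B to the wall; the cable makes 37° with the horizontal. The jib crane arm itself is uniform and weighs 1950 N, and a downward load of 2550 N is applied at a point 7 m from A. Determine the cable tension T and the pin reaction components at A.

ΣM about A: T·sin37°·9.8 − 1950·4.9 − 2550·7 = 0 → T = 27405/(9.8·0.601815) = 4646.66 ≈ 4647 N.
ΣF_x = 0: A_x − T·cos37° = 0 → A_x = 4646.66 × 0.798636 = 3711 N.
ΣF_y = 0: A_y + T·sin37° − 1950 − 2550 = 0 → A_y = 4500 − 4646.66 × 0.601815 = 1704 N.

T = 4647 N, A_x = 3711 N, A_y = 1704 N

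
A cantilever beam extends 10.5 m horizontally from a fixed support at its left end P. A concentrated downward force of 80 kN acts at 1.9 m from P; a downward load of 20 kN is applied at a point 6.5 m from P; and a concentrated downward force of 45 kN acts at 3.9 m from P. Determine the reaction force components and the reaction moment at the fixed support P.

ΣF_x = 0: P_x = 0.
ΣF_y = 0: P_y − 80 − 20 − 45 = 0 → P_y = 145.0 kN.
ΣM about P: M_P − 80·1.9 − 20·6.5 − 45·3.9 = 0 → M_P = 457.5 kN·m.

P_x = 0, P_y = 145.0 kN, M_P = 457.5 kN·m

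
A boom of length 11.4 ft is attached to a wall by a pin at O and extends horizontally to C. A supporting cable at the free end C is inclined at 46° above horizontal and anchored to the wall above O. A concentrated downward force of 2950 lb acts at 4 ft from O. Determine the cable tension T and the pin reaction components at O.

T = 1439 lb, O_x = 999.6 lb, O_y = 1915 lb

ΣM about O: T·sin46°·11.4 − 2950·4 = 0 → T = 11800/(11.4·0.71934) = 1438.94 ≈ 1439 lb.
ΣF_x = 0: O_x − T·cos46° = 0 → O_x = 1438.94 × 0.694658 = 999.6 lb.
ΣF_y = 0: O_y + T·sin46° − 2950 = 0 → O_y = 2950 − 1438.94 × 0.71934 = 1915 lb.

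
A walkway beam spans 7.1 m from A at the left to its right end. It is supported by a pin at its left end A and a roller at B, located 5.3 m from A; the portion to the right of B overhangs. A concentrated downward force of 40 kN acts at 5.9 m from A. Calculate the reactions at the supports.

ΣM about A: B_y·5.3 − 40·5.9 = 0 → B_y = 236/5.3 = 44.5283 ≈ 44.53 kN.
ΣF_y = 0: A_y + 44.5283 − 40 = 0 → A_y = -4.528 kN.
ΣF_x = 0: no horizontal applied forces, so A_x = 0.

A_x = 0, A_y = -4.528 kN, B_y = 44.53 kN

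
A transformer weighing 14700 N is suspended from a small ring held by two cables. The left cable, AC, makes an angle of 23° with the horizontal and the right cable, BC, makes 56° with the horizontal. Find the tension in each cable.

T_AC = 8374 N, T_BC = 13780 N

ΣF_x = 0: −T_AC·cos23° + T_BC·cos56° = 0 → T_BC = 1.64613·T_AC.
ΣF_y = 0: T_AC·sin23° + T_BC·sin56° = 14700.
Substitute: T_AC·(0.390731 + 1.64613·0.829038) = 14700 → T_AC = 8373.99 ≈ 8374 N.
Then T_BC = 1.64613 × 8373.99 = 13780 N.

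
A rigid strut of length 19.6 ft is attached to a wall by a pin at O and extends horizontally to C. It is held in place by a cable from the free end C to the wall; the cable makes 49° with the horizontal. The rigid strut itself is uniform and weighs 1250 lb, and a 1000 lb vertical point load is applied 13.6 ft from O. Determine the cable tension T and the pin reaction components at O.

ΣM about O: T·sin49°·19.6 − 1250·9.8 − 1000·13.6 = 0 → T = 25850/(19.6·0.75471) = 1747.53 ≈ 1748 lb.
ΣF_x = 0: O_x − T·cos49° = 0 → O_x = 1747.53 × 0.656059 = 1146 lb.
ΣF_y = 0: O_y + T·sin49° − 1250 − 1000 = 0 → O_y = 2250 − 1747.53 × 0.75471 = 931.1 lb.

T = 1748 lb, O_x = 1146 lb, O_y = 931.1 lb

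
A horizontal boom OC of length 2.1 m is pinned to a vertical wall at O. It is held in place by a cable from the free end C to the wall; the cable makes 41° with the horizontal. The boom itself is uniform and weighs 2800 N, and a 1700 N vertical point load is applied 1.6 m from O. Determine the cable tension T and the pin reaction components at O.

T = 4108 N, O_x = 3101 N, O_y = 1805 N

ΣM about O: T·sin41°·2.1 − 2800·1.05 − 1700·1.6 = 0 → T = 5660/(2.1·0.656059) = 4108.23 ≈ 4108 N.
ΣF_x = 0: O_x − T·cos41° = 0 → O_x = 4108.23 × 0.75471 = 3101 N.
ΣF_y = 0: O_y + T·sin41° − 2800 − 1700 = 0 → O_y = 4500 − 4108.23 × 0.656059 = 1805 N.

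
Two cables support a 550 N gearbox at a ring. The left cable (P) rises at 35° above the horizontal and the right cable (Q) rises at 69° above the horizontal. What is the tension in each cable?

ΣF_x = 0: −T_P·cos35° + T_Q·cos69° = 0 → T_Q = 2.28578·T_P.
ΣF_y = 0: T_P·sin35° + T_Q·sin69° = 550.
Substitute: T_P·(0.573576 + 2.28578·0.93358) = 550 → T_P = 203.137 ≈ 203.1 N.
Then T_Q = 2.28578 × 203.137 = 464.3 N.

T_P = 203.1 N, T_Q = 464.3 N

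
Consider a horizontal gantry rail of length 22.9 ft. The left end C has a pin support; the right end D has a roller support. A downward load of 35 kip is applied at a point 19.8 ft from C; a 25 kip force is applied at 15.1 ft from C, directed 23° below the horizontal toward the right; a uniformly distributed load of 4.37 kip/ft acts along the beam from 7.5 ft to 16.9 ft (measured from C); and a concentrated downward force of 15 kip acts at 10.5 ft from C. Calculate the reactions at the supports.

Resultant of the distributed load: 4.37 × 9.4 = 41.078 kip at 12.2 ft from C.
Moments about C: D_y·22.9 − 35·19.8 − 25·sin23°·15.1 − (4.37·9.4)·12.2 − 15·10.5 = 0 → D_y = 1499.15/22.9 = 65.4651 ≈ 65.47 kip.
ΣF_y = 0: C_y + 65.4651 − 35 − 25·sin23° − 4.37·9.4 − 15 = 0 → C_y = 35.38 kip.
ΣF_x = 0: C_x + 25·cos23° = 0 → C_x = -23.01 kip.

C_x = -23.01 kip, C_y = 35.38 kip, D_y = 65.47 kip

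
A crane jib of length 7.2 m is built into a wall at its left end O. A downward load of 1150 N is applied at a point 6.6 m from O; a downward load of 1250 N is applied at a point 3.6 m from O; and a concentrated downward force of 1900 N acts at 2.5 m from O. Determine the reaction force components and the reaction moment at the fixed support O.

ΣF_x = 0: O_x = 0.
ΣF_y = 0: O_y − 1150 − 1250 − 1900 = 0 → O_y = 4300 N.
ΣM about O: M_O − 1150·6.6 − 1250·3.6 − 1900·2.5 = 0 → M_O = 16840 N·m.

O_x = 0, O_y = 4300 N, M_O = 16840 N·m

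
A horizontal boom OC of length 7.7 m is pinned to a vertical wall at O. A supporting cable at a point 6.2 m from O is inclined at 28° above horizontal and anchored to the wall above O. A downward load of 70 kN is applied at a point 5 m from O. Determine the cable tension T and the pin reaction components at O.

ΣM about O: T·sin28°·6.2 − 70·5 = 0 → T = 350/(6.2·0.469472) = 120.245 ≈ 120.2 kN.
ΣF_x = 0: O_x − T·cos28° = 0 → O_x = 120.245 × 0.882948 = 106.2 kN.
ΣF_y = 0: O_y + T·sin28° − 70 = 0 → O_y = 70 − 120.245 × 0.469472 = 13.55 kN.

T = 120.2 kN, O_x = 106.2 kN, O_y = 13.55 kN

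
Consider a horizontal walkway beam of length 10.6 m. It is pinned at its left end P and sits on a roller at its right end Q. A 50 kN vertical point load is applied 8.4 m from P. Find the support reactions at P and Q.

P_x = 0, P_y = 10.38 kN, Q_y = 39.62 kN

ΣM about P: Q_y·10.6 − 50·8.4 = 0 → Q_y = 420/10.6 = 39.6226 ≈ 39.62 kN.
ΣF_y = 0: P_y + 39.6226 − 50 = 0 → P_y = 10.38 kN.
ΣF_x = 0: no horizontal applied forces, so P_x = 0.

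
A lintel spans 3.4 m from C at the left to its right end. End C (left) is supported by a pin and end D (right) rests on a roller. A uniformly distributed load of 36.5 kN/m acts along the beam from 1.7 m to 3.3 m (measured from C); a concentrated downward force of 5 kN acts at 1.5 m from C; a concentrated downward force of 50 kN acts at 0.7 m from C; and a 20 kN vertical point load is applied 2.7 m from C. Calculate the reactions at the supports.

Resultant of the distributed load: 36.5 × 1.6 = 58.4 kN at 2.5 m from C.
Moments about C: D_y·3.4 − (36.5·1.6)·2.5 − 5·1.5 − 50·0.7 − 20·2.7 = 0 → D_y = 242.5/3.4 = 71.3235 ≈ 71.32 kN.
ΣF_y = 0: C_y + 71.3235 − 36.5·1.6 − 5 − 50 − 20 = 0 → C_y = 62.08 kN.
ΣF_x = 0: no horizontal applied forces, so C_x = 0.

C_x = 0, C_y = 62.08 kN, D_y = 71.32 kN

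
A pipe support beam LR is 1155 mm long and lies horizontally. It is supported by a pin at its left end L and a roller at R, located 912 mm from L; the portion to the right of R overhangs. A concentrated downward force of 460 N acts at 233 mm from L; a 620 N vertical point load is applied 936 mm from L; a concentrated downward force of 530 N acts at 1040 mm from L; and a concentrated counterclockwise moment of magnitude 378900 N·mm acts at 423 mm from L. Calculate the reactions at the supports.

L_x = 0, L_y = 667.2 N, R_y = 942.8 N

Moments about L: R_y·912 − 460·233 − 620·936 − 530·1040 + 378900 = 0 → R_y = 859800/912 = 942.763 ≈ 942.8 N.
ΣF_y = 0: L_y + 942.763 − 460 − 620 − 530 = 0 → L_y = 667.2 N.
ΣF_x = 0: no horizontal applied forces, so L_x = 0.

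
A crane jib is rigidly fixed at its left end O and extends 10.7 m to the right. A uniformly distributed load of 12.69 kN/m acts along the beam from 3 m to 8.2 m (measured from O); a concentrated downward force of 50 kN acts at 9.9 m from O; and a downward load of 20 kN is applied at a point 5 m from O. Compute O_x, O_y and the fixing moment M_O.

Resultant of the distributed load: 12.69 × 5.2 = 65.988 kN at 5.6 m from O.
ΣF_x = 0: O_x = 0.
ΣF_y = 0: O_y − 12.69·5.2 − 50 − 20 = 0 → O_y = 136.0 kN.
ΣM about O: M_O − (12.69·5.2)·5.6 − 50·9.9 − 20·5 = 0 → M_O = 964.5 kN·m.

O_x = 0, O_y = 136.0 kN, M_O = 964.5 kN·m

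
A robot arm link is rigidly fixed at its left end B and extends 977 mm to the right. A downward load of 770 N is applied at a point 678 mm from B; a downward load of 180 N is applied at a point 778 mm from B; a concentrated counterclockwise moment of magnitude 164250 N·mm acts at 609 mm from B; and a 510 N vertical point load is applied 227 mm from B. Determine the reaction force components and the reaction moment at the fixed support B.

B_x = 0, B_y = 1460 N, M_B = 613600 N·mm

ΣF_x = 0: B_x = 0.
ΣF_y = 0: B_y − 770 − 180 − 510 = 0 → B_y = 1460 N.
ΣM about B: M_B − 770·678 − 180·778 + 164250 − 510·227 = 0 → M_B = 613600 N·mm.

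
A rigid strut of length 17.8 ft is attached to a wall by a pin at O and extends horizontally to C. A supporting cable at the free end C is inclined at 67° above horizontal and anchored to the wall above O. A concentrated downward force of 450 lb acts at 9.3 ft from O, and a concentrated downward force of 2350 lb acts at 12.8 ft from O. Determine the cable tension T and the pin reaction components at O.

ΣM about O: T·sin67°·17.8 − 450·9.3 − 2350·12.8 = 0 → T = 34265/(17.8·0.920505) = 2091.24 ≈ 2091 lb.
ΣF_x = 0: O_x − T·cos67° = 0 → O_x = 2091.24 × 0.390731 = 817.1 lb.
ΣF_y = 0: O_y + T·sin67° − 450 − 2350 = 0 → O_y = 2800 − 2091.24 × 0.920505 = 875.0 lb.

T = 2091 lb, O_x = 817.1 lb, O_y = 875.0 lb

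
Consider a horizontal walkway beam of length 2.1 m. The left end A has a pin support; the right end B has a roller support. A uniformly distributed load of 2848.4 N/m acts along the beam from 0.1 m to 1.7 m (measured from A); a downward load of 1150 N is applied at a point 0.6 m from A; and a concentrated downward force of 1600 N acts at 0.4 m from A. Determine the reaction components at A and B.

Resultant of the distributed load: 2848.4 × 1.6 = 4557.44 N at 0.9 m from A.
ΣM about A: B_y·2.1 − (2848.4·1.6)·0.9 − 1150·0.6 − 1600·0.4 = 0 → B_y = 5431.696/2.1 = 2586.52 ≈ 2587 N.
ΣF_y = 0: A_y + 2586.52 − 2848.4·1.6 − 1150 − 1600 = 0 → A_y = 4721 N.
ΣF_x = 0: no horizontal applied forces, so A_x = 0.

A_x = 0, A_y = 4721 N, B_y = 2587 N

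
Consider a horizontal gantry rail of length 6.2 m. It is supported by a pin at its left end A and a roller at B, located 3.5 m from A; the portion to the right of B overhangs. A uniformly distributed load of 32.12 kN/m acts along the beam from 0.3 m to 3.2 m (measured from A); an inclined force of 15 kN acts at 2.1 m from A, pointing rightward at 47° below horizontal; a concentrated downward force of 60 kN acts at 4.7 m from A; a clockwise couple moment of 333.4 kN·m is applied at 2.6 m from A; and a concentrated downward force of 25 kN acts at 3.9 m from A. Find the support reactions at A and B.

Resultant of the distributed load: 32.12 × 2.9 = 93.148 kN at 1.75 m from A.
Taking moments about A: B_y·3.5 − (32.12·2.9)·1.75 − 15·sin47°·2.1 − 60·4.7 − 333.4 − 25·3.9 = 0 → B_y = 898.947/3.5 = 256.842 ≈ 256.8 kN.
ΣF_y = 0: A_y + 256.842 − 32.12·2.9 − 15·sin47° − 60 − 25 = 0 → A_y = -67.72 kN.
ΣF_x = 0: A_x + 15·cos47° = 0 → A_x = -10.23 kN.

A_x = -10.23 kN, A_y = -67.72 kN, B_y = 256.8 kN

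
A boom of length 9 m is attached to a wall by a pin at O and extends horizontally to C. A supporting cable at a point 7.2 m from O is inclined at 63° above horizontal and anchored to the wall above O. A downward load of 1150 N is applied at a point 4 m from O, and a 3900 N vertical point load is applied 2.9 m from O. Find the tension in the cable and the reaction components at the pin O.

ΣM about O: T·sin63°·7.2 − 1150·4 − 3900·2.9 = 0 → T = 15910/(7.2·0.891007) = 2480.03 ≈ 2480 N.
ΣF_x = 0: O_x − T·cos63° = 0 → O_x = 2480.03 × 0.45399 = 1126 N.
ΣF_y = 0: O_y + T·sin63° − 1150 − 3900 = 0 → O_y = 5050 − 2480.03 × 0.891007 = 2840 N.

T = 2480 N, O_x = 1126 N, O_y = 2840 N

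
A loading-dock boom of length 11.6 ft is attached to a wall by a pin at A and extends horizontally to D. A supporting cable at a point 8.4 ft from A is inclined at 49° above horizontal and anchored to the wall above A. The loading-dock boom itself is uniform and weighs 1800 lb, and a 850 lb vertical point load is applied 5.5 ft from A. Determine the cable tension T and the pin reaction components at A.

T = 2384 lb, A_x = 1564 lb, A_y = 850.6 lb

ΣM about A: T·sin49°·8.4 − 1800·5.8 − 850·5.5 = 0 → T = 15115/(8.4·0.75471) = 2384.23 ≈ 2384 lb.
ΣF_x = 0: A_x − T·cos49° = 0 → A_x = 2384.23 × 0.656059 = 1564 lb.
ΣF_y = 0: A_y + T·sin49° − 1800 − 850 = 0 → A_y = 2650 − 2384.23 × 0.75471 = 850.6 lb.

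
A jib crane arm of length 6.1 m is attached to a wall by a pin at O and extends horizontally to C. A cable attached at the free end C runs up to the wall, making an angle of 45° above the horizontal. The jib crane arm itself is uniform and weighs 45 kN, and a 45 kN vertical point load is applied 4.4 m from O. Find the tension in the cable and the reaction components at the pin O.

ΣM about O: T·sin45°·6.1 − 45·3.05 − 45·4.4 = 0 → T = 335.25/(6.1·0.707107) = 77.7238 ≈ 77.72 kN.
ΣF_x = 0: O_x − T·cos45° = 0 → O_x = 77.7238 × 0.707107 = 54.96 kN.
ΣF_y = 0: O_y + T·sin45° − 45 − 45 = 0 → O_y = 90 − 77.7238 × 0.707107 = 35.04 kN.

T = 77.72 kN, O_x = 54.96 kN, O_y = 35.04 kN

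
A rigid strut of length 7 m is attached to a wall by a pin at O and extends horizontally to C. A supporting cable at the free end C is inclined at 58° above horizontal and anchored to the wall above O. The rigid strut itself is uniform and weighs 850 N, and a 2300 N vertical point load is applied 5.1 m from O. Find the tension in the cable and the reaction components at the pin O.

T = 2477 N, O_x = 1313 N, O_y = 1049 N

ΣM about O: T·sin58°·7 − 850·3.5 − 2300·5.1 = 0 → T = 14705/(7·0.848048) = 2477.12 ≈ 2477 N.
ΣF_x = 0: O_x − T·cos58° = 0 → O_x = 2477.12 × 0.529919 = 1313 N.
ΣF_y = 0: O_y + T·sin58° − 850 − 2300 = 0 → O_y = 3150 − 2477.12 × 0.848048 = 1049 N.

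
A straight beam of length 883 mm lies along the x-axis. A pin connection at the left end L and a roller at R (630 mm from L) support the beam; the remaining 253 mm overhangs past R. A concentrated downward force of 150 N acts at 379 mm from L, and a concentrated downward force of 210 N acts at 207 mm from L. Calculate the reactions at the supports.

L_x = 0, L_y = 200.8 N, R_y = 159.2 N

ΣM about L: R_y·630 − 150·379 − 210·207 = 0 → R_y = 100320/630 = 159.238 ≈ 159.2 N.
ΣF_y = 0: L_y + 159.238 − 150 − 210 = 0 → L_y = 200.8 N.
ΣF_x = 0: no horizontal applied forces, so L_x = 0.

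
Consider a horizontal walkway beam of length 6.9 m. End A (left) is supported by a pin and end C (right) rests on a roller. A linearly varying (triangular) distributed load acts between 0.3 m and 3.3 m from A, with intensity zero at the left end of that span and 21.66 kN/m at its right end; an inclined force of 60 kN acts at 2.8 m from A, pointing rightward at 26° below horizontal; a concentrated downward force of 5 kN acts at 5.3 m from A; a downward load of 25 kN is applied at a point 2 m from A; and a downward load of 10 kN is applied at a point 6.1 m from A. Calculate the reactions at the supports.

Resultant of the triangular load: ½ × 21.66 × 3 = 32.49 kN, acting at 2.3 m from A (one-third of the span from the peak).
ΣM about A: C_y·6.9 − (½·21.66·3)·2.3 − 60·sin26°·2.8 − 5·5.3 − 25·2 − 10·6.1 = 0 → C_y = 285.873/6.9 = 41.4309 ≈ 41.43 kN.
ΣF_y = 0: A_y + 41.4309 − ½·21.66·3 − 60·sin26° − 5 − 25 − 10 = 0 → A_y = 57.36 kN.
ΣF_x = 0: A_x + 60·cos26° = 0 → A_x = -53.93 kN.

A_x = -53.93 kN, A_y = 57.36 kN, C_y = 41.43 kN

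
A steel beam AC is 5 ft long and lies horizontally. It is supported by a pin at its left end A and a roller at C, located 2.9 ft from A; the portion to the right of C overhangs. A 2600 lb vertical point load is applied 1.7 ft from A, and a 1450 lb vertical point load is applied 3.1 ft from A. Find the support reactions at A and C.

ΣM about A: C_y·2.9 − 2600·1.7 − 1450·3.1 = 0 → C_y = 8915/2.9 = 3074.14 ≈ 3074 lb.
ΣF_y = 0: A_y + 3074.14 − 2600 − 1450 = 0 → A_y = 975.9 lb.
ΣF_x = 0: no horizontal applied forces, so A_x = 0.

A_x = 0, A_y = 975.9 lb, C_y = 3074 lb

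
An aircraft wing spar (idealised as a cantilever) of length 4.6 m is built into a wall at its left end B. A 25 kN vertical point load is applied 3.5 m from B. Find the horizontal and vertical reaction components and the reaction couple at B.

B_x = 0, B_y = 25.00 kN, M_B = 87.50 kN·m

ΣF_x = 0: B_x = 0.
ΣF_y = 0: B_y − 25 = 0 → B_y = 25.00 kN.
ΣM about B: M_B − 25·3.5 = 0 → M_B = 87.50 kN·m.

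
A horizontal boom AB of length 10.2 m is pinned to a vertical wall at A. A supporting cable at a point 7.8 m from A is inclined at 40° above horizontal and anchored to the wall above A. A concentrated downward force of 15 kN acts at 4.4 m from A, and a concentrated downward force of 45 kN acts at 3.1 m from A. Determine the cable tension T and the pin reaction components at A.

ΣM about A: T·sin40°·7.8 − 15·4.4 − 45·3.1 = 0 → T = 205.5/(7.8·0.642788) = 40.9873 ≈ 40.99 kN.
ΣF_x = 0: A_x − T·cos40° = 0 → A_x = 40.9873 × 0.766044 = 31.40 kN.
ΣF_y = 0: A_y + T·sin40° − 15 − 45 = 0 → A_y = 60 − 40.9873 × 0.642788 = 33.65 kN.

T = 40.99 kN, A_x = 31.40 kN, A_y = 33.65 kN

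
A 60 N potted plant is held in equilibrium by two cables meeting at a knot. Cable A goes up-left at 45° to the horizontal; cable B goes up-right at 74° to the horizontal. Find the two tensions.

ΣF_x = 0: −T_A·cos45° + T_B·cos74° = 0 → T_B = 2.56535·T_A.
ΣF_y = 0: T_A·sin45° + T_B·sin74° = 60.
Substitute: T_A·(0.707107 + 2.56535·0.961262) = 60 → T_A = 18.9091 ≈ 18.91 N.
Then T_B = 2.56535 × 18.9091 = 48.51 N.

T_A = 18.91 N, T_B = 48.51 N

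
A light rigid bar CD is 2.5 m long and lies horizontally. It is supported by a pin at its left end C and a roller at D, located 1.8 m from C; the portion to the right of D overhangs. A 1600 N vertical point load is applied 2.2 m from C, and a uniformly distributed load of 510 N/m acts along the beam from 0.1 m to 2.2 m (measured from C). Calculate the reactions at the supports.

Resultant of the distributed load: 510 × 2.1 = 1071 N at 1.15 m from C.
Moments about C: D_y·1.8 − 1600·2.2 − (510·2.1)·1.15 = 0 → D_y = 4751.65/1.8 = 2639.81 ≈ 2640 N.
ΣF_y = 0: C_y + 2639.81 − 1600 − 510·2.1 = 0 → C_y = 31.19 N.
ΣF_x = 0: no horizontal applied forces, so C_x = 0.

C_x = 0, C_y = 31.19 N, D_y = 2640 N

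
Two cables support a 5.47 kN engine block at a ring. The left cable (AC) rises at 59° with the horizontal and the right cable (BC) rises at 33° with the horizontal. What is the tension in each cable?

ΣF_x = 0: −T_AC·cos59° + T_BC·cos33° = 0 → T_BC = 0.614112·T_AC.
ΣF_y = 0: T_AC·sin59° + T_BC·sin33° = 5.47.
Substitute: T_AC·(0.857167 + 0.614112·0.544639) = 5.47 → T_AC = 4.59033 ≈ 4.590 kN.
Then T_BC = 0.614112 × 4.59033 = 2.819 kN.

T_AC = 4.590 kN, T_BC = 2.819 kN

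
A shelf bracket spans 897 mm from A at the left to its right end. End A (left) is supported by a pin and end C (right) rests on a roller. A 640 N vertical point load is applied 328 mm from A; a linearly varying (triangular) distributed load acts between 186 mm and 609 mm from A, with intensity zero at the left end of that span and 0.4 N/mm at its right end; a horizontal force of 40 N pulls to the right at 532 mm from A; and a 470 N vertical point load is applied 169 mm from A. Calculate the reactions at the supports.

Resultant of the triangular load: ½ × 0.4 × 423 = 84.6 N, acting at 468 mm from A (one-third of the span from the peak).
Taking moments about A: C_y·897 − 640·328 − (½·0.4·423)·468 − 470·169 = 0 → C_y = 328942.8/897 = 366.714 ≈ 366.7 N.
ΣF_y = 0: A_y + 366.714 − 640 − ½·0.4·423 − 470 = 0 → A_y = 827.9 N.
ΣF_x = 0: A_x + 40 = 0 → A_x = -40.00 N.

A_x = -40.00 N, A_y = 827.9 N, C_y = 366.7 N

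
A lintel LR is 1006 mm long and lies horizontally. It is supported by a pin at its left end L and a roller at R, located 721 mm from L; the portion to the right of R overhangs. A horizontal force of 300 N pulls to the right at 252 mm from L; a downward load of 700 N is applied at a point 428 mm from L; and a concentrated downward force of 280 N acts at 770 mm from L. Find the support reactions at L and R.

Moments about L: R_y·721 − 700·428 − 280·770 = 0 → R_y = 515200/721 = 714.563 ≈ 714.6 N.
ΣF_y = 0: L_y + 714.563 − 700 − 280 = 0 → L_y = 265.4 N.
ΣF_x = 0: L_x + 300 = 0 → L_x = -300.0 N.

L_x = -300.0 N, L_y = 265.4 N, R_y = 714.6 N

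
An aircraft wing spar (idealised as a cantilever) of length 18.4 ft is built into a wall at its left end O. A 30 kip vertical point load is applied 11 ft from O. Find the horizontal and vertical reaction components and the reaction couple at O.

O_x = 0, O_y = 30.00 kip, M_O = 330.0 kip·ft

ΣF_x = 0: O_x = 0.
ΣF_y = 0: O_y − 30 = 0 → O_y = 30.00 kip.
ΣM about O: M_O − 30·11 = 0 → M_O = 330.0 kip·ft.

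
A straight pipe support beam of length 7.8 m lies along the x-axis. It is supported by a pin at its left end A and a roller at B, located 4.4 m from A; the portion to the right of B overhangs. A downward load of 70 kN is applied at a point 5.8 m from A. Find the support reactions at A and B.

ΣM about A: B_y·4.4 − 70·5.8 = 0 → B_y = 406/4.4 = 92.2727 ≈ 92.27 kN.
ΣF_y = 0: A_y + 92.2727 − 70 = 0 → A_y = -22.27 kN.
ΣF_x = 0: no horizontal applied forces, so A_x = 0.

A_x = 0, A_y = -22.27 kN, B_y = 92.27 kN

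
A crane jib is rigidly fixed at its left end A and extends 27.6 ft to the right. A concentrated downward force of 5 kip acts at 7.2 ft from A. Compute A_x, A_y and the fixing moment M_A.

A_x = 0, A_y = 5.000 kip, M_A = 36.00 kip·ft

ΣF_x = 0: A_x = 0.
ΣF_y = 0: A_y − 5 = 0 → A_y = 5.000 kip.
ΣM about A: M_A − 5·7.2 = 0 → M_A = 36.00 kip·ft.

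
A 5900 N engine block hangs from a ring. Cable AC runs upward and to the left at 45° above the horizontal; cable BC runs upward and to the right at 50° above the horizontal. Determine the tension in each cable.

ΣF_x = 0: −T_AC·cos45° + T_BC·cos50° = 0 → T_BC = 1.10006·T_AC.
ΣF_y = 0: T_AC·sin45° + T_BC·sin50° = 5900.
Substitute: T_AC·(0.707107 + 1.10006·0.766044) = 5900 → T_AC = 3806.94 ≈ 3807 N.
Then T_BC = 1.10006 × 3806.94 = 4188 N.

T_AC = 3807 N, T_BC = 4188 N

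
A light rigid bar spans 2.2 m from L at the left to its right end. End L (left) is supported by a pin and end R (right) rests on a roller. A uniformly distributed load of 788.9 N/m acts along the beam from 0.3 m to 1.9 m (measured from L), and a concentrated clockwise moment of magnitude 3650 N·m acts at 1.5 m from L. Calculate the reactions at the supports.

L_x = 0, L_y = -1028 N, R_y = 2290 N

Resultant of the distributed load: 788.9 × 1.6 = 1262.24 N at 1.1 m from L.
Taking moments about L: R_y·2.2 − (788.9·1.6)·1.1 − 3650 = 0 → R_y = 5038.464/2.2 = 2290.21 ≈ 2290 N.
ΣF_y = 0: L_y + 2290.21 − 788.9·1.6 = 0 → L_y = -1028 N.
ΣF_x = 0: no horizontal applied forces, so L_x = 0.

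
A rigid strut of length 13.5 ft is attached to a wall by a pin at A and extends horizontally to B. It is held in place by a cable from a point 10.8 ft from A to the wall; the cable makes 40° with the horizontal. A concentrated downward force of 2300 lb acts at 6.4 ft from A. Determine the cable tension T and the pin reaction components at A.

T = 2120 lb, A_x = 1624 lb, A_y = 937.0 lb

ΣM about A: T·sin40°·10.8 − 2300·6.4 = 0 → T = 14720/(10.8·0.642788) = 2120.39 ≈ 2120 lb.
ΣF_x = 0: A_x − T·cos40° = 0 → A_x = 2120.39 × 0.766044 = 1624 lb.
ΣF_y = 0: A_y + T·sin40° − 2300 = 0 → A_y = 2300 − 2120.39 × 0.642788 = 937.0 lb.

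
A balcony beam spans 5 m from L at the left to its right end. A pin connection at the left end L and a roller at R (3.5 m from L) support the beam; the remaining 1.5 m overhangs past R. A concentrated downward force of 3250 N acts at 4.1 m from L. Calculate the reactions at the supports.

L_x = 0, L_y = -557.1 N, R_y = 3807 N

Taking moments about L: R_y·3.5 − 3250·4.1 = 0 → R_y = 13325/3.5 = 3807.14 ≈ 3807 N.
ΣF_y = 0: L_y + 3807.14 − 3250 = 0 → L_y = -557.1 N.
ΣF_x = 0: no horizontal applied forces, so L_x = 0.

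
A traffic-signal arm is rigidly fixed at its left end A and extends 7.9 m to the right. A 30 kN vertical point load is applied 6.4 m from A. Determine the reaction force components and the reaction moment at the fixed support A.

A_x = 0, A_y = 30.00 kN, M_A = 192.0 kN·m

ΣF_x = 0: A_x = 0.
ΣF_y = 0: A_y − 30 = 0 → A_y = 30.00 kN.
ΣM about A: M_A − 30·6.4 = 0 → M_A = 192.0 kN·m.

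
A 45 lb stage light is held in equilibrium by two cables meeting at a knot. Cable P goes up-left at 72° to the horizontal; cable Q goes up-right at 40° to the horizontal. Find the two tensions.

T_P = 37.18 lb, T_Q = 15.00 lb

ΣF_x = 0: −T_P·cos72° + T_Q·cos40° = 0 → T_Q = 0.403393·T_P.
ΣF_y = 0: T_P·sin72° + T_Q·sin40° = 45.
Substitute: T_P·(0.951057 + 0.403393·0.642788) = 45 → T_P = 37.1792 ≈ 37.18 lb.
Then T_Q = 0.403393 × 37.1792 = 15.00 lb.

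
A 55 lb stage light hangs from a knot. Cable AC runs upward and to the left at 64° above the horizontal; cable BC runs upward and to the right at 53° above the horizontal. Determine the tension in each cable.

T_AC = 37.15 lb, T_BC = 27.06 lb

ΣF_x = 0: −T_AC·cos64° + T_BC·cos53° = 0 → T_BC = 0.728415·T_AC.
ΣF_y = 0: T_AC·sin64° + T_BC·sin53° = 55.
Substitute: T_AC·(0.898794 + 0.728415·0.798636) = 55 → T_AC = 37.1488 ≈ 37.15 lb.
Then T_BC = 0.728415 × 37.1488 = 27.06 lb.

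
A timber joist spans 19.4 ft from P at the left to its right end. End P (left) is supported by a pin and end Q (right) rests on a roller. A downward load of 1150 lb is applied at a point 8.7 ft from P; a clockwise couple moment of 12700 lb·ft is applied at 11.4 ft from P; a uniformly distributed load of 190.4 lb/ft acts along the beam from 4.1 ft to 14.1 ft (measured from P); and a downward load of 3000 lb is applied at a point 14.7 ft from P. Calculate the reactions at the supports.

Resultant of the distributed load: 190.4 × 10 = 1904 lb at 9.1 ft from P.
Moments about P: Q_y·19.4 − 1150·8.7 − 12700 − (190.4·10)·9.1 − 3000·14.7 = 0 → Q_y = 84131.4/19.4 = 4336.67 ≈ 4337 lb.
ΣF_y = 0: P_y + 4336.67 − 1150 − 190.4·10 − 3000 = 0 → P_y = 1717 lb.
ΣF_x = 0: no horizontal applied forces, so P_x = 0.

P_x = 0, P_y = 1717 lb, Q_y = 4337 lb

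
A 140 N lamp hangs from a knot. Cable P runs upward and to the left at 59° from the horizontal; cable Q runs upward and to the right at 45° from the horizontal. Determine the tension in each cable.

ΣF_x = 0: −T_P·cos59° + T_Q·cos45° = 0 → T_Q = 0.728374·T_P.
ΣF_y = 0: T_P·sin59° + T_Q·sin45° = 140.
Substitute: T_P·(0.857167 + 0.728374·0.707107) = 140 → T_P = 102.026 ≈ 102.0 N.
Then T_Q = 0.728374 × 102.026 = 74.31 N.

T_P = 102.0 N, T_Q = 74.31 N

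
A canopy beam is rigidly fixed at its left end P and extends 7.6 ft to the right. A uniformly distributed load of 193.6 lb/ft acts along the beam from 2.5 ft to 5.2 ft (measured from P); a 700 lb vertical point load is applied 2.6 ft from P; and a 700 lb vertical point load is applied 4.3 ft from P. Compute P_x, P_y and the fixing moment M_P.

P_x = 0, P_y = 1923 lb, M_P = 6842 lb·ft

Resultant of the distributed load: 193.6 × 2.7 = 522.72 lb at 3.85 ft from P.
ΣF_x = 0: P_x = 0.
ΣF_y = 0: P_y − 193.6·2.7 − 700 − 700 = 0 → P_y = 1923 lb.
ΣM about P: M_P − (193.6·2.7)·3.85 − 700·2.6 − 700·4.3 = 0 → M_P = 6842 lb·ft.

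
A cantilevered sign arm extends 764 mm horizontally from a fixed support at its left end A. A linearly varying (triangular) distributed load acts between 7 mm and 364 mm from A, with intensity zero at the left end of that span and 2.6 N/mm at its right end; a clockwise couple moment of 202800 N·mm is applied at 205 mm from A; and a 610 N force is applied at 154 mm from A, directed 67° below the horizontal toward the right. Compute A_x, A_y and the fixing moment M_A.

Resultant of the triangular load: ½ × 2.6 × 357 = 464.1 N, acting at 245 mm from A (one-third of the span from the peak).
ΣF_x = 0: A_x + 610·cos67° = 0 → A_x = -238.3 N.
ΣF_y = 0: A_y − ½·2.6·357 − 610·sin67° = 0 → A_y = 1026 N.
ΣM about A: M_A − (½·2.6·357)·245 − 202800 − 610·sin67°·154 = 0 → M_A = 403000 N·mm.

A_x = -238.3 N, A_y = 1026 N, M_A = 403000 N·mm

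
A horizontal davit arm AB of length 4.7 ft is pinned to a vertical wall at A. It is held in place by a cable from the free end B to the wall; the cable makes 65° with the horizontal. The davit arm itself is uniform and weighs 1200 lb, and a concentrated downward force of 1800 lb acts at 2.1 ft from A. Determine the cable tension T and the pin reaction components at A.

ΣM about A: T·sin65°·4.7 − 1200·2.35 − 1800·2.1 = 0 → T = 6600/(4.7·0.906308) = 1549.42 ≈ 1549 lb.
ΣF_x = 0: A_x − T·cos65° = 0 → A_x = 1549.42 × 0.422618 = 654.8 lb.
ΣF_y = 0: A_y + T·sin65° − 1200 − 1800 = 0 → A_y = 3000 − 1549.42 × 0.906308 = 1596 lb.

T = 1549 lb, A_x = 654.8 lb, A_y = 1596 lb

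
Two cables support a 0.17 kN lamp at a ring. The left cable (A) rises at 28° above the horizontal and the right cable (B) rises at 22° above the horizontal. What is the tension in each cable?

ΣF_x = 0: −T_A·cos28° + T_B·cos22° = 0 → T_B = 0.95229·T_A.
ΣF_y = 0: T_A·sin28° + T_B·sin22° = 0.17.
Substitute: T_A·(0.469472 + 0.95229·0.374607) = 0.17 → T_A = 0.20576 ≈ 0.2058 kN.
Then T_B = 0.95229 × 0.20576 = 0.1959 kN.

T_A = 0.2058 kN, T_B = 0.1959 kN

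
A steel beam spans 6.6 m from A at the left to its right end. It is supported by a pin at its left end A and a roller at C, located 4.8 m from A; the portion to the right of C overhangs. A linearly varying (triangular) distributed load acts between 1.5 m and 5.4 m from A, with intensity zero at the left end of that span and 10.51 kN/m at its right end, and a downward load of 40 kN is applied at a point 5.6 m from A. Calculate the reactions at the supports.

Resultant of the triangular load: ½ × 10.51 × 3.9 = 20.4945 kN, acting at 4.1 m from A (one-third of the span from the peak).
Moments about A: C_y·4.8 − (½·10.51·3.9)·4.1 − 40·5.6 = 0 → C_y = 308.02745/4.8 = 64.1724 ≈ 64.17 kN.
ΣF_y = 0: A_y + 64.1724 − ½·10.51·3.9 − 40 = 0 → A_y = -3.678 kN.
ΣF_x = 0: no horizontal applied forces, so A_x = 0.

A_x = 0, A_y = -3.678 kN, C_y = 64.17 kN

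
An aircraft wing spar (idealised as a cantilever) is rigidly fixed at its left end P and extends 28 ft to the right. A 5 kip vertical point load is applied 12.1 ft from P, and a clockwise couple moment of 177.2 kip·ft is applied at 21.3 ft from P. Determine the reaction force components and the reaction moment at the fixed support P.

P_x = 0, P_y = 5.000 kip, M_P = 237.7 kip·ft

ΣF_x = 0: P_x = 0.
ΣF_y = 0: P_y − 5 = 0 → P_y = 5.000 kip.
ΣM about P: M_P − 5·12.1 − 177.2 = 0 → M_P = 237.7 kip·ft.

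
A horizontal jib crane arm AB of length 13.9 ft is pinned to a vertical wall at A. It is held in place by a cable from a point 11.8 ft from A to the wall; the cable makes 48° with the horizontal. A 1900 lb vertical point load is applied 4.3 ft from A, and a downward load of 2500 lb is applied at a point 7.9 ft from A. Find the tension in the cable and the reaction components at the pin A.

T = 3184 lb, A_x = 2130 lb, A_y = 2034 lb

ΣM about A: T·sin48°·11.8 − 1900·4.3 − 2500·7.9 = 0 → T = 27920/(11.8·0.743145) = 3183.9 ≈ 3184 lb.
ΣF_x = 0: A_x − T·cos48° = 0 → A_x = 3183.9 × 0.669131 = 2130 lb.
ΣF_y = 0: A_y + T·sin48° − 1900 − 2500 = 0 → A_y = 4400 − 3183.9 × 0.743145 = 2034 lb.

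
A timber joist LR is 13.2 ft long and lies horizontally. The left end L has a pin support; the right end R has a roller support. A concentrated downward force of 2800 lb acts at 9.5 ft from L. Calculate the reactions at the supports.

Moments about L: R_y·13.2 − 2800·9.5 = 0 → R_y = 26600/13.2 = 2015.15 ≈ 2015 lb.
ΣF_y = 0: L_y + 2015.15 − 2800 = 0 → L_y = 784.8 lb.
ΣF_x = 0: no horizontal applied forces, so L_x = 0.

L_x = 0, L_y = 784.8 lb, R_y = 2015 lb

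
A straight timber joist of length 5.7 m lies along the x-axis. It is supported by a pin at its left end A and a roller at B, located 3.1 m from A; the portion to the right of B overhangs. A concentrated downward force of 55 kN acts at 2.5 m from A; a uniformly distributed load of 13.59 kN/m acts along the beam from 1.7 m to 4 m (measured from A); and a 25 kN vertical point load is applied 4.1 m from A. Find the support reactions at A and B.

A_x = 0, A_y = 5.101 kN, B_y = 106.2 kN

Resultant of the distributed load: 13.59 × 2.3 = 31.257 kN at 2.85 m from A.
ΣM about A: B_y·3.1 − 55·2.5 − (13.59·2.3)·2.85 − 25·4.1 = 0 → B_y = 329.08245/3.1 = 106.156 ≈ 106.2 kN.
ΣF_y = 0: A_y + 106.156 − 55 − 13.59·2.3 − 25 = 0 → A_y = 5.101 kN.
ΣF_x = 0: no horizontal applied forces, so A_x = 0.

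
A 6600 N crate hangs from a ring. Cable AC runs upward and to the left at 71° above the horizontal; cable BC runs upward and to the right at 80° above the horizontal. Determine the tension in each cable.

ΣF_x = 0: −T_AC·cos71° + T_BC·cos80° = 0 → T_BC = 1.87487·T_AC.
ΣF_y = 0: T_AC·sin71° + T_BC·sin80° = 6600.
Substitute: T_AC·(0.945519 + 1.87487·0.984808) = 6600 → T_AC = 2363.98 ≈ 2364 N.
Then T_BC = 1.87487 × 2363.98 = 4432 N.

T_AC = 2364 N, T_BC = 4432 N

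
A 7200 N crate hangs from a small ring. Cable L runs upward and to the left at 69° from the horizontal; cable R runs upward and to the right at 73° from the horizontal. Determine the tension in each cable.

T_L = 3419 N, T_R = 4191 N

ΣF_x = 0: −T_L·cos69° + T_R·cos73° = 0 → T_R = 1.22573·T_L.
ΣF_y = 0: T_L·sin69° + T_R·sin73° = 7200.
Substitute: T_L·(0.93358 + 1.22573·0.956305) = 7200 → T_L = 3419.21 ≈ 3419 N.
Then T_R = 1.22573 × 3419.21 = 4191 N.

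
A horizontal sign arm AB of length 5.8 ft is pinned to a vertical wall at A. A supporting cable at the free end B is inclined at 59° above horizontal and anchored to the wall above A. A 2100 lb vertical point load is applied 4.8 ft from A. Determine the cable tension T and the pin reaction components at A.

ΣM about A: T·sin59°·5.8 − 2100·4.8 = 0 → T = 10080/(5.8·0.857167) = 2027.53 ≈ 2028 lb.
ΣF_x = 0: A_x − T·cos59° = 0 → A_x = 2027.53 × 0.515038 = 1044 lb.
ΣF_y = 0: A_y + T·sin59° − 2100 = 0 → A_y = 2100 − 2027.53 × 0.857167 = 362.1 lb.

T = 2028 lb, A_x = 1044 lb, A_y = 362.1 lb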